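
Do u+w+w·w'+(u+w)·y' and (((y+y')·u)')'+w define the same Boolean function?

E1: u+w+w·w'+(u+w)·y'
    = u+w+(u+w)·y'   [complement / identity]
    = u+w   [absorption]
E2: (((y+y')·u)')'+w
    = (y+y')·u+w   [double negation]
    = u+w   [complement / identity]
Both reduce to u+w, so they are equivalent.

Yes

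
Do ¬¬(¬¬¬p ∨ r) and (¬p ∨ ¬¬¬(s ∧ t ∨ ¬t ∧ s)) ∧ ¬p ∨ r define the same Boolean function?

E1: ¬¬(¬¬¬p ∨ r)
    = ¬¬(¬p ∨ r)   [double negation]
    = ¬p ∨ r   [double negation]
E2: (¬p ∨ ¬¬¬(s ∧ t ∨ ¬t ∧ s)) ∧ ¬p ∨ r
    = (¬p ∨ ¬(s ∧ t ∨ ¬t ∧ s)) ∧ ¬p ∨ r   [double negation]
    = (¬p ∨ ¬s) ∧ ¬p ∨ r   [distribution]
    = ¬p ∨ r   [absorption]
Both reduce to ¬p ∨ r, so they are equivalent.

Yes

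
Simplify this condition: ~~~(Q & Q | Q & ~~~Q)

~~~(Q & Q | Q & ~~~Q)
= ~~~(Q & Q | Q & ~Q)
= ~(Q & Q | Q & ~Q)
= ~Q

~Q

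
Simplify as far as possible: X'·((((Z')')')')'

X'·Z'

X'·((((Z')')')')'
= X'·((Z')')'   [double negation]
= X'·Z'   [double negation]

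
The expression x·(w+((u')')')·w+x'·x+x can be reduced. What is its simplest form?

x·(w+((u')')')·w+x'·x+x
= x·(w+u')·w+x'·x+x   — double negation
= x·(w+u')·w+x   — complement / identity
= x·w+x   — absorption
= x   — absorption

x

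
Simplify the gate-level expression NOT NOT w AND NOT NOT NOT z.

NOT NOT w AND NOT NOT NOT z
= w AND NOT NOT NOT z   — double negation
= w AND NOT z   — double negation

w AND NOT z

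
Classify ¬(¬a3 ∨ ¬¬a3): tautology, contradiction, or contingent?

¬(¬a3 ∨ ¬¬a3)
= a3 ∧ ¬a3   [De Morgan]
= False   [complement]

contradiction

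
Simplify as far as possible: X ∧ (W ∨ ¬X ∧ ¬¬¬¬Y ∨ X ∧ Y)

X ∧ (W ∨ ¬X ∧ ¬¬¬¬Y ∨ X ∧ Y)
= X ∧ (W ∨ ¬X ∧ ¬¬Y ∨ X ∧ Y)
= X ∧ (W ∨ ¬X ∧ Y ∨ X ∧ Y)
= X ∧ (W ∨ Y)

X ∧ (W ∨ Y)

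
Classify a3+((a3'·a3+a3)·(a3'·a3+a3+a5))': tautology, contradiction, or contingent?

a3+((a3'·a3+a3)·(a3'·a3+a3+a5))'
= a3+(a3'·a3+a3)'   [absorption]
= a3+a3'   [complement / identity]
= 1   [complement]

tautology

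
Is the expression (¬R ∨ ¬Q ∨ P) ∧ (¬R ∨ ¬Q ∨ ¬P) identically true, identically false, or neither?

(¬R ∨ ¬Q ∨ P) ∧ (¬R ∨ ¬Q ∨ ¬P)
= ¬R ∨ ¬Q ∨ P ∧ ¬P
= ¬R ∨ ¬Q
This depends on Q, R, so it is not a constant.

neither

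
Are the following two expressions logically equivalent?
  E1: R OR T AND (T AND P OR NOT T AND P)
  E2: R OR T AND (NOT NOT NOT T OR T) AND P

E1: R OR T AND (T AND P OR NOT T AND P)
    = R OR T AND P
E2: R OR T AND (NOT NOT NOT T OR T) AND P
    = R OR T AND (NOT T OR T) AND P
    = R OR T AND P
Both reduce to R OR T AND P, so they are equivalent.

Yes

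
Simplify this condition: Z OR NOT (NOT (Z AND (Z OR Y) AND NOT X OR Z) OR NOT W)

Z OR NOT (NOT (Z AND (Z OR Y) AND NOT X OR Z) OR NOT W)
= Z OR NOT (NOT (Z AND NOT X OR Z) OR NOT W)   — absorption
= Z OR NOT (NOT Z OR NOT W)   — absorption
= Z OR Z AND W   — De Morgan
= Z   — absorption

Z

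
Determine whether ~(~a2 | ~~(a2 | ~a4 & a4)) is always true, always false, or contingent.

always false

~(~a2 | ~~(a2 | ~a4 & a4))
= a2 & ~(a2 | ~a4 & a4)   [De Morgan]
= a2 & ~a2   [complement / identity]
= 0   [complement]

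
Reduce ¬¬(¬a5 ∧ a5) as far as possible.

False

¬¬(¬a5 ∧ a5)
= ¬a5 ∧ a5   — double negation
= False   — complement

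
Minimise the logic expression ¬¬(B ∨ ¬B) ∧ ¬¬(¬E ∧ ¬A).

¬¬(B ∨ ¬B) ∧ ¬¬(¬E ∧ ¬A)
= ¬¬(B ∨ ¬B) ∧ ¬E ∧ ¬A
= (B ∨ ¬B) ∧ ¬E ∧ ¬A
= ¬E ∧ ¬A

¬E ∧ ¬A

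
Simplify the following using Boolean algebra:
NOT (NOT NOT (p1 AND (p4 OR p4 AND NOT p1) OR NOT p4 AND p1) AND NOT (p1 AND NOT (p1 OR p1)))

NOT p1

NOT (NOT NOT (p1 AND (p4 OR p4 AND NOT p1) OR NOT p4 AND p1) AND NOT (p1 AND NOT (p1 OR p1)))
= NOT (NOT NOT (p1 AND p4 OR NOT p4 AND p1) AND NOT (p1 AND NOT (p1 OR p1)))   (absorption)
= NOT (NOT NOT p1 AND NOT (p1 AND NOT (p1 OR p1)))   (distribution)
= NOT (NOT NOT p1 AND NOT (p1 AND NOT p1))   (idempotence)
= NOT p1 OR p1 AND NOT p1   (De Morgan)
= NOT p1   (complement / identity)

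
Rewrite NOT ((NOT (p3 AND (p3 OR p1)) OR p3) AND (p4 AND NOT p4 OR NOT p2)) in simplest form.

p2

NOT ((NOT (p3 AND (p3 OR p1)) OR p3) AND (p4 AND NOT p4 OR NOT p2))
= NOT ((NOT p3 OR p3) AND (p4 AND NOT p4 OR NOT p2))   [absorption]
= NOT (p4 AND NOT p4 OR NOT p2)   [complement / identity]
= NOT NOT p2   [complement / identity]
= p2   [double negation]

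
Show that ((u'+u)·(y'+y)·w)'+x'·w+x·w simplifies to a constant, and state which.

((u'+u)·(y'+y)·w)'+x'·w+x·w
= ((u'+u)·(y'+y)·w)'+w   [distribution]
= ((y'+y)·w)'+w   [complement / identity]
= w'+w   [complement / identity]
= 1   [complement]

1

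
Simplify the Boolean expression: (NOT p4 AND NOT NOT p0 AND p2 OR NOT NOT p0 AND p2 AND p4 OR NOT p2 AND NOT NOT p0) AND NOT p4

p0 AND NOT p4

(NOT p4 AND NOT NOT p0 AND p2 OR NOT NOT p0 AND p2 AND p4 OR NOT p2 AND NOT NOT p0) AND NOT p4
= (NOT NOT p0 AND p2 OR NOT p2 AND NOT NOT p0) AND NOT p4   [distribution]
= NOT NOT p0 AND NOT p4   [distribution]
= p0 AND NOT p4   [double negation]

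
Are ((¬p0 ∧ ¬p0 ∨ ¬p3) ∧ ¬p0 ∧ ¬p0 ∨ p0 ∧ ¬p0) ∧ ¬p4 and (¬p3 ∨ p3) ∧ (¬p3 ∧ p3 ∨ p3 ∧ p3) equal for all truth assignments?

E1: ((¬p0 ∧ ¬p0 ∨ ¬p3) ∧ ¬p0 ∧ ¬p0 ∨ p0 ∧ ¬p0) ∧ ¬p4
    = (¬p0 ∧ ¬p0 ∨ p0 ∧ ¬p0) ∧ ¬p4   [absorption]
    = ¬p0 ∧ ¬p4   [distribution]
E2: (¬p3 ∨ p3) ∧ (¬p3 ∧ p3 ∨ p3 ∧ p3)
    = ¬p3 ∧ p3 ∨ p3 ∧ p3   [complement / identity]
    = p3   [distribution]
These differ: at p0=0, p3=1, p4=1, E1 = 0 but E2 = 1.

No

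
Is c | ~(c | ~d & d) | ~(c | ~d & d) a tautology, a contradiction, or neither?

tautology

c | ~(c | ~d & d) | ~(c | ~d & d)
= c | ~(c | ~d & d)
= c | ~c
= 1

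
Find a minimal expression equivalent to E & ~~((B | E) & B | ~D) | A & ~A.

E & (B | ~D)

E & ~~((B | E) & B | ~D) | A & ~A
= E & ~~((B | E) & B | ~D)   [complement / identity]
= E & ~~(B | ~D)   [absorption]
= E & (B | ~D)   [double negation]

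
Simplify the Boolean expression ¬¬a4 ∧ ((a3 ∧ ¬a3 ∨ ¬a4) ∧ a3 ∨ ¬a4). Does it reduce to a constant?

¬¬a4 ∧ ((a3 ∧ ¬a3 ∨ ¬a4) ∧ a3 ∨ ¬a4)
= ¬¬a4 ∧ (¬a4 ∧ a3 ∨ ¬a4)
= a4 ∧ (¬a4 ∧ a3 ∨ ¬a4)
= a4 ∧ ¬a4
= False

False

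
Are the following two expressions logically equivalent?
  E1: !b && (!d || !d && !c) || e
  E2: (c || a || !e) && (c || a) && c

No

E1: !b && (!d || !d && !c) || e
    = !b && !d || e   [absorption]
E2: (c || a || !e) && (c || a) && c
    = (c || a) && c   [absorption]
    = c   [absorption]
These differ: at a=0, b=1, c=0, d=1, e=1, E1 = 1 but E2 = 0.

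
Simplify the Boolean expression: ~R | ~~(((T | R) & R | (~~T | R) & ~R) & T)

~R | T

~R | ~~(((T | R) & R | (~~T | R) & ~R) & T)
= ~R | ~~(((T | R) & R | (T | R) & ~R) & T)   [double negation]
= ~R | ~~((T | R) & T)   [distribution]
= ~R | (T | R) & T   [double negation]
= ~R | T   [absorption]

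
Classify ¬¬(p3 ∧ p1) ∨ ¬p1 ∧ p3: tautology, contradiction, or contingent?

¬¬(p3 ∧ p1) ∨ ¬p1 ∧ p3
= p3 ∧ p1 ∨ ¬p1 ∧ p3
= p3
This depends on p3, so it is not a constant.

contingent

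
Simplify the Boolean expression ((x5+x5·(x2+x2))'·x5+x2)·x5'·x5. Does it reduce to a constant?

0

((x5+x5·(x2+x2))'·x5+x2)·x5'·x5
= ((x5+x5·x2)'·x5+x2)·x5'·x5   (idempotence)
= (x5'·x5+x2)·x5'·x5   (absorption)
= x5'·x5   (absorption)
= 0   (complement)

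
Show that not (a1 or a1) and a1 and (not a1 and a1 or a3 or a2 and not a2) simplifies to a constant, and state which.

not (a1 or a1) and a1 and (not a1 and a1 or a3 or a2 and not a2)
= not a1 and a1 and (not a1 and a1 or a3 or a2 and not a2)   (idempotence)
= not a1 and a1 and (not a1 and a1 or a3)   (complement / identity)
= not a1 and a1   (absorption)
= False   (complement)

False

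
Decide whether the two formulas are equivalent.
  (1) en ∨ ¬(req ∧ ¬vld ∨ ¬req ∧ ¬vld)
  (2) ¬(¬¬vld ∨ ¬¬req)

No

E1: en ∨ ¬(req ∧ ¬vld ∨ ¬req ∧ ¬vld)
    = en ∨ ¬¬vld
    = en ∨ vld
E2: ¬(¬¬vld ∨ ¬¬req)
    = ¬vld ∧ ¬req
These differ: at en=1, req=1, vld=1, E1 = 1 but E2 = 0.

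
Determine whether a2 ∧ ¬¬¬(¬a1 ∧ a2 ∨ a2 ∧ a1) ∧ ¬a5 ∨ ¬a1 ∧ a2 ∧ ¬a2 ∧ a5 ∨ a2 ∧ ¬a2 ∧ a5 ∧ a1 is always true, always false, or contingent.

a2 ∧ ¬¬¬(¬a1 ∧ a2 ∨ a2 ∧ a1) ∧ ¬a5 ∨ ¬a1 ∧ a2 ∧ ¬a2 ∧ a5 ∨ a2 ∧ ¬a2 ∧ a5 ∧ a1
= a2 ∧ ¬(¬a1 ∧ a2 ∨ a2 ∧ a1) ∧ ¬a5 ∨ ¬a1 ∧ a2 ∧ ¬a2 ∧ a5 ∨ a2 ∧ ¬a2 ∧ a5 ∧ a1   — double negation
= a2 ∧ ¬(¬a1 ∧ a2 ∨ a2 ∧ a1) ∧ ¬a5 ∨ a2 ∧ ¬a2 ∧ a5   — distribution
= a2 ∧ ¬a2 ∧ ¬a5 ∨ a2 ∧ ¬a2 ∧ a5   — distribution
= a2 ∧ ¬a2   — distribution
= False   — complement

always false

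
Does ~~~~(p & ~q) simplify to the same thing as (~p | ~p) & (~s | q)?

No

E1: ~~~~(p & ~q)
    = ~~(p & ~q)   (double negation)
    = p & ~q   (double negation)
E2: (~p | ~p) & (~s | q)
    = ~p & (~s | q)   (idempotence)
These differ: at p=0, q=1, s=0, E1 = 0 but E2 = 1.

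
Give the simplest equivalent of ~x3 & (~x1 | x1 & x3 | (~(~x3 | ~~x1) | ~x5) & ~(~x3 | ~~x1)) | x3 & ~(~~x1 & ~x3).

~x1 | x3

~x3 & (~x1 | x1 & x3 | (~(~x3 | ~~x1) | ~x5) & ~(~x3 | ~~x1)) | x3 & ~(~~x1 & ~x3)
= ~x3 & (~x1 | x1 & x3 | (~(~x3 | ~~x1) | ~x5) & ~(~x3 | ~~x1)) | x3 & (~x1 | x3)   (De Morgan)
= ~x3 & (~x1 | x1 & x3 | ~(~x3 | ~~x1)) | x3 & (~x1 | x3)   (absorption)
= ~x3 & (~x1 | x1 & x3 | x3 & ~x1) | x3 & (~x1 | x3)   (De Morgan)
= ~x3 & (~x1 | x3) | x3 & (~x1 | x3)   (distribution)
= ~x1 | x3   (distribution)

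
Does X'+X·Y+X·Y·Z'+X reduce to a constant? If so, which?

yes, True

X'+X·Y+X·Y·Z'+X
= X'+X·Y+X   [absorption]
= X'+X   [absorption]
= 1   [complement]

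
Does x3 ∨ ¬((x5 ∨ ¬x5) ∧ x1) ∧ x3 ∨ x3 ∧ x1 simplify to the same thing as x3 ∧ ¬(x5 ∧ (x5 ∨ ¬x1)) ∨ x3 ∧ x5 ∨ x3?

Yes

E1: x3 ∨ ¬((x5 ∨ ¬x5) ∧ x1) ∧ x3 ∨ x3 ∧ x1
    = x3 ∨ ¬x1 ∧ x3 ∨ x3 ∧ x1   [complement / identity]
    = x3 ∨ x3   [distribution]
    = x3   [idempotence]
E2: x3 ∧ ¬(x5 ∧ (x5 ∨ ¬x1)) ∨ x3 ∧ x5 ∨ x3
    = x3 ∧ ¬x5 ∨ x3 ∧ x5 ∨ x3   [absorption]
    = x3 ∨ x3   [distribution]
    = x3   [idempotence]
Both reduce to x3, so they are equivalent.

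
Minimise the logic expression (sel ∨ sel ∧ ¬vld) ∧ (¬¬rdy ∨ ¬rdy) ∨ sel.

sel

(sel ∨ sel ∧ ¬vld) ∧ (¬¬rdy ∨ ¬rdy) ∨ sel
= sel ∧ (¬¬rdy ∨ ¬rdy) ∨ sel   (absorption)
= sel ∧ (rdy ∨ ¬rdy) ∨ sel   (double negation)
= sel ∨ sel   (complement / identity)
= sel   (idempotence)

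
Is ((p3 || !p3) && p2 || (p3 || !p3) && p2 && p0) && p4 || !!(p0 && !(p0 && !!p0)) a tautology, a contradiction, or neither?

neither

((p3 || !p3) && p2 || (p3 || !p3) && p2 && p0) && p4 || !!(p0 && !(p0 && !!p0))
= (p3 || !p3) && p2 && p4 || !!(p0 && !(p0 && !!p0))
= (p3 || !p3) && p2 && p4 || !!(p0 && !(p0 && p0))
= (p3 || !p3) && p2 && p4 || p0 && !(p0 && p0)
= (p3 || !p3) && p2 && p4 || p0 && !p0
= p2 && p4 || p0 && !p0
= p2 && p4
This depends on p2, p4, so it is not a constant.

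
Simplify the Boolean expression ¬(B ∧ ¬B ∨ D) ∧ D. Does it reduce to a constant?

¬(B ∧ ¬B ∨ D) ∧ D
= ¬D ∧ D   — complement / identity
= False   — complement

False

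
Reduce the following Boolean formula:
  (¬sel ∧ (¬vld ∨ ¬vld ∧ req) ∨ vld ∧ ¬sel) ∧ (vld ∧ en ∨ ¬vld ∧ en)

(¬sel ∧ (¬vld ∨ ¬vld ∧ req) ∨ vld ∧ ¬sel) ∧ (vld ∧ en ∨ ¬vld ∧ en)
= (¬sel ∧ (¬vld ∨ ¬vld ∧ req) ∨ vld ∧ ¬sel) ∧ en ∧ (vld ∨ ¬vld)   [distribution]
= (¬sel ∧ ¬vld ∨ vld ∧ ¬sel) ∧ en ∧ (vld ∨ ¬vld)   [absorption]
= ¬sel ∧ en ∧ (vld ∨ ¬vld)   [distribution]
= ¬sel ∧ en   [complement / identity]

¬sel ∧ en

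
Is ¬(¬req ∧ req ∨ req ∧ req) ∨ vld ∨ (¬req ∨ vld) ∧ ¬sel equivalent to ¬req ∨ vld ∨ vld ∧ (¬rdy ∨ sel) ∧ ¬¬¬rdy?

Yes

E1: ¬(¬req ∧ req ∨ req ∧ req) ∨ vld ∨ (¬req ∨ vld) ∧ ¬sel
    = ¬req ∨ vld ∨ (¬req ∨ vld) ∧ ¬sel   — distribution
    = ¬req ∨ vld   — absorption
E2: ¬req ∨ vld ∨ vld ∧ (¬rdy ∨ sel) ∧ ¬¬¬rdy
    = ¬req ∨ vld ∨ vld ∧ (¬rdy ∨ sel) ∧ ¬rdy   — double negation
    = ¬req ∨ vld ∨ vld ∧ ¬rdy   — absorption
    = ¬req ∨ vld   — absorption
Both reduce to ¬req ∨ vld, so they are equivalent.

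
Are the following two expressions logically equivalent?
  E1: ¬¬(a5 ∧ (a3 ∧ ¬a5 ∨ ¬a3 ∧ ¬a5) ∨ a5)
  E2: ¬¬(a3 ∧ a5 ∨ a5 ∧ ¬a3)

E1: ¬¬(a5 ∧ (a3 ∧ ¬a5 ∨ ¬a3 ∧ ¬a5) ∨ a5)
    = a5 ∧ (a3 ∧ ¬a5 ∨ ¬a3 ∧ ¬a5) ∨ a5   [double negation]
    = a5 ∧ ¬a5 ∨ a5   [distribution]
    = a5   [complement / identity]
E2: ¬¬(a3 ∧ a5 ∨ a5 ∧ ¬a3)
    = ¬¬a5   [distribution]
    = a5   [double negation]
Both reduce to a5, so they are equivalent.

Yes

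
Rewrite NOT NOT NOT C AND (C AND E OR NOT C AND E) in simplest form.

NOT NOT NOT C AND (C AND E OR NOT C AND E)
= NOT NOT NOT C AND E   — distribution
= NOT C AND E   — double negation

NOT C AND E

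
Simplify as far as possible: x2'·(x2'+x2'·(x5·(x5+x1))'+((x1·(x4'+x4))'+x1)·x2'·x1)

x2'·(x2'+x2'·(x5·(x5+x1))'+((x1·(x4'+x4))'+x1)·x2'·x1)
= x2'·(x2'+x2'·(x5·(x5+x1))'+(x1'+x1)·x2'·x1)
= x2'·(x2'+x2'·x5'+(x1'+x1)·x2'·x1)
= x2'·(x2'+(x1'+x1)·x2'·x1)
= x2'·(x2'+x2'·x1)
= x2'·x2'
= x2'

x2'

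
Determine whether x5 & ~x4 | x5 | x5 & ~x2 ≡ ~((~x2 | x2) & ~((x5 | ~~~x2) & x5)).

E1: x5 & ~x4 | x5 | x5 & ~x2
    = x5 & ~x4 | x5   — absorption
    = x5   — absorption
E2: ~((~x2 | x2) & ~((x5 | ~~~x2) & x5))
    = ~((~x2 | x2) & ~((x5 | ~x2) & x5))   — double negation
    = ~((~x2 | x2) & ~x5)   — absorption
    = ~~x5   — complement / identity
    = x5   — double negation
Both reduce to x5, so they are equivalent.

Yes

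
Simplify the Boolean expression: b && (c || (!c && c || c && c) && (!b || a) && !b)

b && c

b && (c || (!c && c || c && c) && (!b || a) && !b)
= b && (c || c && (!b || a) && !b)   — distribution
= b && (c || c && !b)   — absorption
= b && c   — absorption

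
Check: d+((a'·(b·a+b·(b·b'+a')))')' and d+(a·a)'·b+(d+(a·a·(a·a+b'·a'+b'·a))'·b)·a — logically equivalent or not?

E1: d+((a'·(b·a+b·(b·b'+a')))')'
    = d+((a'·(b·a+b·a'))')'   — complement / identity
    = d+a'·(b·a+b·a')   — double negation
    = d+a'·b   — distribution
E2: d+(a·a)'·b+(d+(a·a·(a·a+b'·a'+b'·a))'·b)·a
    = d+(a·a)'·b+(d+(a·a·(a·a+b'))'·b)·a   — distribution
    = d+(a·a)'·b+(d+(a·a)'·b)·a   — absorption
    = d+(a·a)'·b   — absorption
    = d+a'·b   — idempotence
Both reduce to d+a'·b, so they are equivalent.

Yes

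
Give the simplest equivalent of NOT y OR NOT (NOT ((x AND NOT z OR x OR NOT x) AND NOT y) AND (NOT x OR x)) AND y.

NOT y OR NOT (NOT ((x AND NOT z OR x OR NOT x) AND NOT y) AND (NOT x OR x)) AND y
= NOT y OR NOT (NOT ((x OR NOT x) AND NOT y) AND (NOT x OR x)) AND y   — absorption
= NOT y OR NOT (NOT NOT y AND (NOT x OR x)) AND y   — complement / identity
= NOT y OR NOT NOT NOT y AND y   — complement / identity
= NOT y OR NOT y AND y   — double negation
= NOT y   — complement / identity

NOT y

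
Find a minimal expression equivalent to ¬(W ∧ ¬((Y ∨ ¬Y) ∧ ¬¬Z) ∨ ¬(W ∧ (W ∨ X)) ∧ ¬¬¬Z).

Z

¬(W ∧ ¬((Y ∨ ¬Y) ∧ ¬¬Z) ∨ ¬(W ∧ (W ∨ X)) ∧ ¬¬¬Z)
= ¬(W ∧ ¬¬¬Z ∨ ¬(W ∧ (W ∨ X)) ∧ ¬¬¬Z)   (complement / identity)
= ¬(W ∧ ¬¬¬Z ∨ ¬W ∧ ¬¬¬Z)   (absorption)
= ¬¬¬¬Z   (distribution)
= ¬¬Z   (double negation)
= Z   (double negation)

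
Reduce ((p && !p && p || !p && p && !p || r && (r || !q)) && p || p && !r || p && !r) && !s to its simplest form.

((p && !p && p || !p && p && !p || r && (r || !q)) && p || p && !r || p && !r) && !s
= ((!p && p || r && (r || !q)) && p || p && !r || p && !r) && !s
= ((!p && p || r) && p || p && !r || p && !r) && !s
= (r && p || p && !r || p && !r) && !s
= (p || p && !r) && !s
= p && !s

p && !s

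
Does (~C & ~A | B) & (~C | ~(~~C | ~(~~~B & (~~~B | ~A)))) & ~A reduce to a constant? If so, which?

(~C & ~A | B) & (~C | ~(~~C | ~(~~~B & (~~~B | ~A)))) & ~A
= (~C & ~A | B) & (~C | ~(~~C | ~~~~B)) & ~A   [absorption]
= (~C & ~A | B) & (~C | ~C & ~~~B) & ~A   [De Morgan]
= (~C & ~A | B) & (~C | ~C & ~B) & ~A   [double negation]
= (~C & ~A | B) & ~C & ~A   [absorption]
= ~C & ~A   [absorption]
This depends on A, C, so it is not a constant.

no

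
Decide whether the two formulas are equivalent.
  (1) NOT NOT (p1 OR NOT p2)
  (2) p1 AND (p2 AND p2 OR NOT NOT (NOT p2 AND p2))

E1: NOT NOT (p1 OR NOT p2)
    = p1 OR NOT p2
E2: p1 AND (p2 AND p2 OR NOT NOT (NOT p2 AND p2))
    = p1 AND (p2 AND p2 OR NOT p2 AND p2)
    = p1 AND p2
These differ: at p1=0, p2=0, E1 = 1 but E2 = 0.

No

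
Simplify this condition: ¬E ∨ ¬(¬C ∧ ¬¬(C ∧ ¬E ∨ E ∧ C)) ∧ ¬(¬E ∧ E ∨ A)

¬E ∨ ¬A

¬E ∨ ¬(¬C ∧ ¬¬(C ∧ ¬E ∨ E ∧ C)) ∧ ¬(¬E ∧ E ∨ A)
= ¬E ∨ ¬(¬C ∧ ¬¬C) ∧ ¬(¬E ∧ E ∨ A)   — distribution
= ¬E ∨ (C ∨ ¬C) ∧ ¬(¬E ∧ E ∨ A)   — De Morgan
= ¬E ∨ ¬(¬E ∧ E ∨ A)   — complement / identity
= ¬E ∨ ¬A   — complement / identity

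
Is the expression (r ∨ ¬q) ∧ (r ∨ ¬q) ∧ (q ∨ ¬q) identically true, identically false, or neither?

(r ∨ ¬q) ∧ (r ∨ ¬q) ∧ (q ∨ ¬q)
= (r ∨ ¬q) ∧ (r ∨ ¬q)   [complement / identity]
= r ∨ ¬q   [idempotence]
This depends on q, r, so it is not a constant.

neither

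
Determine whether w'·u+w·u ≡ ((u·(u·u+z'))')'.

E1: w'·u+w·u
    = u   (distribution)
E2: ((u·(u·u+z'))')'
    = ((u·(u+z'))')'   (idempotence)
    = u·(u+z')   (double negation)
    = u   (absorption)
Both reduce to u, so they are equivalent.

Yes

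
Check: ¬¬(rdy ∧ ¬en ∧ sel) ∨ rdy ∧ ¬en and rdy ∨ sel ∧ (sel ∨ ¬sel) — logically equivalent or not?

No

E1: ¬¬(rdy ∧ ¬en ∧ sel) ∨ rdy ∧ ¬en
    = rdy ∧ ¬en ∧ sel ∨ rdy ∧ ¬en   [double negation]
    = rdy ∧ ¬en   [absorption]
E2: rdy ∨ sel ∧ (sel ∨ ¬sel)
    = rdy ∨ sel   [complement / identity]
These differ: at en=1, rdy=1, sel=1, E1 = 0 but E2 = 1.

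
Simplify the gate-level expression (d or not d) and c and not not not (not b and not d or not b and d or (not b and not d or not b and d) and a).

(d or not d) and c and not not not (not b and not d or not b and d or (not b and not d or not b and d) and a)
= (d or not d) and c and not not not (not b and not d or not b and d)   — absorption
= (d or not d) and c and not not not not b   — distribution
= c and not not not not b   — complement / identity
= c and not not b   — double negation
= c and b   — double negation

c and b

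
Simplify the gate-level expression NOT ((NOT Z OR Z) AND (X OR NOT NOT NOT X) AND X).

NOT ((NOT Z OR Z) AND (X OR NOT NOT NOT X) AND X)
= NOT ((NOT Z OR Z) AND (X OR NOT X) AND X)   [double negation]
= NOT ((X OR NOT X) AND X)   [complement / identity]
= NOT X   [complement / identity]

NOT X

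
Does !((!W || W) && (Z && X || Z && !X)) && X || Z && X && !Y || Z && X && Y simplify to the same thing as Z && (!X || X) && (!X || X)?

E1: !((!W || W) && (Z && X || Z && !X)) && X || Z && X && !Y || Z && X && Y
    = !((!W || W) && (Z && X || Z && !X)) && X || Z && X   [distribution]
    = !((!W || W) && Z) && X || Z && X   [distribution]
    = !Z && X || Z && X   [complement / identity]
    = X   [distribution]
E2: Z && (!X || X) && (!X || X)
    = Z && (!X || X)   [idempotence]
    = Z   [complement / identity]
These differ: at W=0, X=1, Y=0, Z=0, E1 = 1 but E2 = 0.

No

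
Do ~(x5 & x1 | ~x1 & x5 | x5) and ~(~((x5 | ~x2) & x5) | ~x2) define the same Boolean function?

E1: ~(x5 & x1 | ~x1 & x5 | x5)
    = ~(x5 | x5)   (distribution)
    = ~x5   (idempotence)
E2: ~(~((x5 | ~x2) & x5) | ~x2)
    = (x5 | ~x2) & x5 & x2   (De Morgan)
    = x5 & x2   (absorption)
These differ: at x1=0, x2=0, x5=0, E1 = 1 but E2 = 0.

No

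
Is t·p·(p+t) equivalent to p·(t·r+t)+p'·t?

No

E1: t·p·(p+t)
    = t·p   [absorption]
E2: p·(t·r+t)+p'·t
    = p·t+p'·t   [absorption]
    = t   [distribution]
These differ: at p=0, r=1, t=1, E1 = 0 but E2 = 1.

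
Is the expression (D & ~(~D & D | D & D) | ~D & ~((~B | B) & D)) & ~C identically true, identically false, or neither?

(D & ~(~D & D | D & D) | ~D & ~((~B | B) & D)) & ~C
= (D & ~D | ~D & ~((~B | B) & D)) & ~C   [distribution]
= (D & ~D | ~D & ~D) & ~C   [complement / identity]
= ~D & ~C   [distribution]
This depends on C, D, so it is not a constant.

neither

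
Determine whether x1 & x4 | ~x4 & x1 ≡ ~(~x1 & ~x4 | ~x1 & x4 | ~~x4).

E1: x1 & x4 | ~x4 & x1
    = x1
E2: ~(~x1 & ~x4 | ~x1 & x4 | ~~x4)
    = ~(~x1 | ~~x4)
    = x1 & ~x4
These differ: at x1=1, x4=1, E1 = 1 but E2 = 0.

No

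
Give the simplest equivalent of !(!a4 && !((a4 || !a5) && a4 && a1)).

!(!a4 && !((a4 || !a5) && a4 && a1))
= !(!a4 && !(a4 && a1))   [absorption]
= a4 || a4 && a1   [De Morgan]
= a4   [absorption]

a4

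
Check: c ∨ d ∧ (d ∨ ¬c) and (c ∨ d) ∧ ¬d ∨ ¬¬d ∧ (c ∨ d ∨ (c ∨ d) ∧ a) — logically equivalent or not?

E1: c ∨ d ∧ (d ∨ ¬c)
    = c ∨ d   [absorption]
E2: (c ∨ d) ∧ ¬d ∨ ¬¬d ∧ (c ∨ d ∨ (c ∨ d) ∧ a)
    = (c ∨ d) ∧ ¬d ∨ d ∧ (c ∨ d ∨ (c ∨ d) ∧ a)   [double negation]
    = (c ∨ d) ∧ ¬d ∨ d ∧ (c ∨ d)   [absorption]
    = c ∨ d   [distribution]
Both reduce to c ∨ d, so they are equivalent.

Yes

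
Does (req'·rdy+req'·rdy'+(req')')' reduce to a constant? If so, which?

yes, False

(req'·rdy+req'·rdy'+(req')')'
= (req'+(req')')'   (distribution)
= req·req'   (De Morgan)
= 0   (complement)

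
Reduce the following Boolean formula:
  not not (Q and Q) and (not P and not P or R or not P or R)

Q and (not P or R)

not not (Q and Q) and (not P and not P or R or not P or R)
= not not Q and (not P and not P or R or not P or R)   — idempotence
= not not Q and (not P or R or not P or R)   — idempotence
= Q and (not P or R or not P or R)   — double negation
= Q and (not P or R)   — idempotence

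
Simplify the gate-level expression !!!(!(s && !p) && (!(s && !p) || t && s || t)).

!!!(!(s && !p) && (!(s && !p) || t && s || t))
= !!!(!(s && !p) && (!(s && !p) || t))   (absorption)
= !!!!(s && !p)   (absorption)
= !!(s && !p)   (double negation)
= s && !p   (double negation)

s && !p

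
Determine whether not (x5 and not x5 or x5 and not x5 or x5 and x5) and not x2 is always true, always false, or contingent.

contingent

not (x5 and not x5 or x5 and not x5 or x5 and x5) and not x2
= not (x5 and not x5 or x5) and not x2
= not x5 and not x2
This depends on x2, x5, so it is not a constant.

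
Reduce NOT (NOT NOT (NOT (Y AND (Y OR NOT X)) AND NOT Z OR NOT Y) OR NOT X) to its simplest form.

Y AND X

NOT (NOT NOT (NOT (Y AND (Y OR NOT X)) AND NOT Z OR NOT Y) OR NOT X)
= NOT (NOT NOT (NOT Y AND NOT Z OR NOT Y) OR NOT X)   [absorption]
= NOT (NOT Y AND NOT Z OR NOT Y) AND X   [De Morgan]
= NOT NOT Y AND X   [absorption]
= Y AND X   [double negation]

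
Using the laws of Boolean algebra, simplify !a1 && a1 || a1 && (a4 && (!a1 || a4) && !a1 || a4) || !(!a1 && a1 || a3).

!a1 && a1 || a1 && (a4 && (!a1 || a4) && !a1 || a4) || !(!a1 && a1 || a3)
= !a1 && a1 || a1 && (a4 && !a1 || a4) || !(!a1 && a1 || a3)
= !a1 && a1 || a1 && a4 || !(!a1 && a1 || a3)
= !a1 && a1 || a1 && a4 || !a3
= a1 && a4 || !a3

a1 && a4 || !a3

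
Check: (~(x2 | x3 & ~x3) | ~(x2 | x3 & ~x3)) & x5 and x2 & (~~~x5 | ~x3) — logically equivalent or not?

E1: (~(x2 | x3 & ~x3) | ~(x2 | x3 & ~x3)) & x5
    = ~(x2 | x3 & ~x3) & x5   (idempotence)
    = ~x2 & x5   (complement / identity)
E2: x2 & (~~~x5 | ~x3)
    = x2 & (~x5 | ~x3)   (double negation)
These differ: at x2=1, x3=0, x5=0, E1 = 0 but E2 = 1.

No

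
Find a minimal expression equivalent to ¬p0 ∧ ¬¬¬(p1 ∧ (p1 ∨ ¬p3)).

¬p0 ∧ ¬¬¬(p1 ∧ (p1 ∨ ¬p3))
= ¬p0 ∧ ¬¬¬p1
= ¬p0 ∧ ¬p1

¬p0 ∧ ¬p1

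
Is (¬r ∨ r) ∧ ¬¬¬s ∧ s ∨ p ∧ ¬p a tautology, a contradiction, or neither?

contradiction

(¬r ∨ r) ∧ ¬¬¬s ∧ s ∨ p ∧ ¬p
= (¬r ∨ r) ∧ ¬s ∧ s ∨ p ∧ ¬p
= ¬s ∧ s ∨ p ∧ ¬p
= ¬s ∧ s
= False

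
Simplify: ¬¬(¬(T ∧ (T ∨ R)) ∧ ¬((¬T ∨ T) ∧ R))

¬¬(¬(T ∧ (T ∨ R)) ∧ ¬((¬T ∨ T) ∧ R))
= ¬(T ∧ (T ∨ R)) ∧ ¬((¬T ∨ T) ∧ R)   (double negation)
= ¬(T ∧ (T ∨ R)) ∧ ¬R   (complement / identity)
= ¬T ∧ ¬R   (absorption)

¬T ∧ ¬R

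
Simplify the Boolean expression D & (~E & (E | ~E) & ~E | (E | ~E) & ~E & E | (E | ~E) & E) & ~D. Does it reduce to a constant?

D & (~E & (E | ~E) & ~E | (E | ~E) & ~E & E | (E | ~E) & E) & ~D
= D & (~E & (E | ~E) & ~E | (E | ~E) & ~E & E | E) & ~D
= D & ((E | ~E) & ~E | E) & ~D
= D & (~E | E) & ~D
= D & ~D
= 0

0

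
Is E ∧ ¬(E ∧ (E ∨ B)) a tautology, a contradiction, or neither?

contradiction

E ∧ ¬(E ∧ (E ∨ B))
= E ∧ ¬E   — absorption
= False   — complement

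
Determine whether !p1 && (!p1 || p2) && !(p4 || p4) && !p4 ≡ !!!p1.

E1: !p1 && (!p1 || p2) && !(p4 || p4) && !p4
    = !p1 && (!p1 || p2) && !p4 && !p4   (idempotence)
    = !p1 && (!p1 || p2) && !p4   (idempotence)
    = !p1 && !p4   (absorption)
E2: !!!p1
    = !p1   (double negation)
These differ: at p1=0, p2=0, p4=1, E1 = 0 but E2 = 1.

No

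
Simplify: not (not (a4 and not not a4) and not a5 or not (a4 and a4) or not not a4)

not (not (a4 and not not a4) and not a5 or not (a4 and a4) or not not a4)
= not (not (a4 and a4) and not a5 or not (a4 and a4) or not not a4)   [double negation]
= not (not (a4 and a4) or not not a4)   [absorption]
= a4 and a4 and not a4   [De Morgan]
= a4 and not a4   [idempotence]
= False   [complement]

False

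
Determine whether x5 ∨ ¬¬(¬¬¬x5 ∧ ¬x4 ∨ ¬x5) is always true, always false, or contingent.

x5 ∨ ¬¬(¬¬¬x5 ∧ ¬x4 ∨ ¬x5)
= x5 ∨ ¬¬(¬x5 ∧ ¬x4 ∨ ¬x5)   [double negation]
= x5 ∨ ¬x5 ∧ ¬x4 ∨ ¬x5   [double negation]
= x5 ∨ ¬x5   [absorption]
= True   [complement]

always true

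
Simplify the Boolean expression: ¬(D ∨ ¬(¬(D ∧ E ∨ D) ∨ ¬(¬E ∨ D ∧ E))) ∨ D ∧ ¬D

¬(D ∨ ¬(¬(D ∧ E ∨ D) ∨ ¬(¬E ∨ D ∧ E))) ∨ D ∧ ¬D
= ¬(D ∨ (D ∧ E ∨ D) ∧ (¬E ∨ D ∧ E)) ∨ D ∧ ¬D   [De Morgan]
= ¬(D ∨ (D ∧ E ∨ D) ∧ (¬E ∨ D ∧ E))   [complement / identity]
= ¬(D ∨ D ∧ ¬E ∨ D ∧ E)   [distribution]
= ¬(D ∨ D)   [distribution]
= ¬D   [idempotence]

¬D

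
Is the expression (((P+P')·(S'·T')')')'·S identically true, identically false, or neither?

(((P+P')·(S'·T')')')'·S
= (((S'·T')')')'·S   (complement / identity)
= (S'·T')'·S   (double negation)
= (S+T)·S   (De Morgan)
= S   (absorption)
This depends on S, so it is not a constant.

neither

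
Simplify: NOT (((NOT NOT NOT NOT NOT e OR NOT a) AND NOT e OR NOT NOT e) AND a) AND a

FALSE

NOT (((NOT NOT NOT NOT NOT e OR NOT a) AND NOT e OR NOT NOT e) AND a) AND a
= NOT (((NOT NOT NOT e OR NOT a) AND NOT e OR NOT NOT e) AND a) AND a   [double negation]
= NOT (((NOT NOT NOT e OR NOT a) AND NOT e OR e) AND a) AND a   [double negation]
= NOT (((NOT e OR NOT a) AND NOT e OR e) AND a) AND a   [double negation]
= NOT ((NOT e OR e) AND a) AND a   [absorption]
= NOT a AND a   [complement / identity]
= FALSE   [complement]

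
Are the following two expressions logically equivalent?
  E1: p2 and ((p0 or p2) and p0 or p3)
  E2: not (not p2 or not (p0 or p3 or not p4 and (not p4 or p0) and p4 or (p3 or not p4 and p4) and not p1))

Yes

E1: p2 and ((p0 or p2) and p0 or p3)
    = p2 and (p0 or p3)
E2: not (not p2 or not (p0 or p3 or not p4 and (not p4 or p0) and p4 or (p3 or not p4 and p4) and not p1))
    = not (not p2 or not (p0 or p3 or not p4 and p4 or (p3 or not p4 and p4) and not p1))
    = not (not p2 or not (p0 or p3 or not p4 and p4))
    = not (not p2 or not (p0 or p3))
    = p2 and (p0 or p3)
Both reduce to p2 and (p0 or p3), so they are equivalent.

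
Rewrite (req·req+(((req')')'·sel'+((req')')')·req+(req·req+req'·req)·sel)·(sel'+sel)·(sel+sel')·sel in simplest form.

req·sel

(req·req+(((req')')'·sel'+((req')')')·req+(req·req+req'·req)·sel)·(sel'+sel)·(sel+sel')·sel
= (req·req+(((req')')'·sel'+((req')')')·req+(req·req+req'·req)·sel)·(sel+sel')·sel   — complement / identity
= (req·req+((req')')'·req+(req·req+req'·req)·sel)·(sel+sel')·sel   — absorption
= (req·req+req'·req+(req·req+req'·req)·sel)·(sel+sel')·sel   — double negation
= (req·req+req'·req)·(sel+sel')·sel   — absorption
= (req·req+req'·req)·sel   — complement / identity
= req·sel   — distribution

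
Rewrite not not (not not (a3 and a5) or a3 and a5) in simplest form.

not not (not not (a3 and a5) or a3 and a5)
= not not (a3 and a5) or a3 and a5
= a3 and a5 or a3 and a5
= a3 and a5

a3 and a5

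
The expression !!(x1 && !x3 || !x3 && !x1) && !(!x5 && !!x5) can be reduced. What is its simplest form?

!x3

!!(x1 && !x3 || !x3 && !x1) && !(!x5 && !!x5)
= !!!x3 && !(!x5 && !!x5)   — distribution
= !x3 && !(!x5 && !!x5)   — double negation
= !x3 && (x5 || !x5)   — De Morgan
= !x3   — complement / identity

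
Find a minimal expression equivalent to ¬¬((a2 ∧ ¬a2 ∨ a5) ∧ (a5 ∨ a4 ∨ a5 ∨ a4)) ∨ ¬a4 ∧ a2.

¬¬((a2 ∧ ¬a2 ∨ a5) ∧ (a5 ∨ a4 ∨ a5 ∨ a4)) ∨ ¬a4 ∧ a2
= ¬¬(a5 ∧ (a5 ∨ a4 ∨ a5 ∨ a4)) ∨ ¬a4 ∧ a2
= ¬¬(a5 ∧ (a5 ∨ a4)) ∨ ¬a4 ∧ a2
= ¬¬a5 ∨ ¬a4 ∧ a2
= a5 ∨ ¬a4 ∧ a2

a5 ∨ ¬a4 ∧ a2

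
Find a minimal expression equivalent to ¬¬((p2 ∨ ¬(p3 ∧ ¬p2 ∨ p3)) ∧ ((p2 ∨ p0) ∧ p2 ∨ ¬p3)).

¬¬((p2 ∨ ¬(p3 ∧ ¬p2 ∨ p3)) ∧ ((p2 ∨ p0) ∧ p2 ∨ ¬p3))
= ¬¬((p2 ∨ ¬(p3 ∧ ¬p2 ∨ p3)) ∧ (p2 ∨ ¬p3))
= ¬¬((p2 ∨ ¬p3) ∧ (p2 ∨ ¬p3))
= ¬¬(p2 ∨ ¬p3)
= p2 ∨ ¬p3

p2 ∨ ¬p3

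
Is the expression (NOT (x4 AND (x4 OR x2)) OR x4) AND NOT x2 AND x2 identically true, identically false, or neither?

(NOT (x4 AND (x4 OR x2)) OR x4) AND NOT x2 AND x2
= (NOT x4 OR x4) AND NOT x2 AND x2   (absorption)
= NOT x2 AND x2   (complement / identity)
= FALSE   (complement)

identically false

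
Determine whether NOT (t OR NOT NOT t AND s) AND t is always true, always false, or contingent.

always false

NOT (t OR NOT NOT t AND s) AND t
= NOT (t OR t AND s) AND t   (double negation)
= NOT t AND t   (absorption)
= FALSE   (complement)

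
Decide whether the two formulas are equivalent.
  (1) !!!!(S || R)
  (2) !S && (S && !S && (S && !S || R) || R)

E1: !!!!(S || R)
    = !!(S || R)
    = S || R
E2: !S && (S && !S && (S && !S || R) || R)
    = !S && (S && !S || R)
    = !S && R
These differ: at R=0, S=1, E1 = 1 but E2 = 0.

No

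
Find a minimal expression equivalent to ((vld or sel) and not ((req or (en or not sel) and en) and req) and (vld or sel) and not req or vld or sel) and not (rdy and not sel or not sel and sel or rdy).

(vld or sel) and not rdy

((vld or sel) and not ((req or (en or not sel) and en) and req) and (vld or sel) and not req or vld or sel) and not (rdy and not sel or not sel and sel or rdy)
= ((vld or sel) and not ((req or en) and req) and (vld or sel) and not req or vld or sel) and not (rdy and not sel or not sel and sel or rdy)
= ((vld or sel) and not req and (vld or sel) and not req or vld or sel) and not (rdy and not sel or not sel and sel or rdy)
= ((vld or sel) and not req or vld or sel) and not (rdy and not sel or not sel and sel or rdy)
= ((vld or sel) and not req or vld or sel) and not (rdy and not sel or rdy)
= ((vld or sel) and not req or vld or sel) and not rdy
= (vld or sel) and not rdy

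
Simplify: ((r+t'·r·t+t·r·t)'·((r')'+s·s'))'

1

((r+t'·r·t+t·r·t)'·((r')'+s·s'))'
= ((r+r·t)'·((r')'+s·s'))'   (distribution)
= ((r+r·t)'·(r')')'   (complement / identity)
= r+r·t+r'   (De Morgan)
= r+r'   (absorption)
= 1   (complement)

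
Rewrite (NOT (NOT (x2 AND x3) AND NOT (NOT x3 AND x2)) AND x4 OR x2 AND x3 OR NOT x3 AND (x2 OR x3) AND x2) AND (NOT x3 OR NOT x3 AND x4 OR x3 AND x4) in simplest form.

x2 AND (NOT x3 OR x4)

(NOT (NOT (x2 AND x3) AND NOT (NOT x3 AND x2)) AND x4 OR x2 AND x3 OR NOT x3 AND (x2 OR x3) AND x2) AND (NOT x3 OR NOT x3 AND x4 OR x3 AND x4)
= ((x2 AND x3 OR NOT x3 AND x2) AND x4 OR x2 AND x3 OR NOT x3 AND (x2 OR x3) AND x2) AND (NOT x3 OR NOT x3 AND x4 OR x3 AND x4)   [De Morgan]
= ((x2 AND x3 OR NOT x3 AND x2) AND x4 OR x2 AND x3 OR NOT x3 AND x2) AND (NOT x3 OR NOT x3 AND x4 OR x3 AND x4)   [absorption]
= (x2 AND x3 OR NOT x3 AND x2) AND (NOT x3 OR NOT x3 AND x4 OR x3 AND x4)   [absorption]
= x2 AND (NOT x3 OR NOT x3 AND x4 OR x3 AND x4)   [distribution]
= x2 AND (NOT x3 OR x4)   [distribution]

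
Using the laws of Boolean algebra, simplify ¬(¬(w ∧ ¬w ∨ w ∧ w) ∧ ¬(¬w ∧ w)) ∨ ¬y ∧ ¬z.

¬(¬(w ∧ ¬w ∨ w ∧ w) ∧ ¬(¬w ∧ w)) ∨ ¬y ∧ ¬z
= w ∧ ¬w ∨ w ∧ w ∨ ¬w ∧ w ∨ ¬y ∧ ¬z   — De Morgan
= w ∨ ¬w ∧ w ∨ ¬y ∧ ¬z   — distribution
= w ∨ ¬y ∧ ¬z   — complement / identity

w ∨ ¬y ∧ ¬z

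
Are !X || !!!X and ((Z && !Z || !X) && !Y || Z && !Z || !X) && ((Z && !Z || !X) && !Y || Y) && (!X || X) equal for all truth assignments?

E1: !X || !!!X
    = !X || !X   — double negation
    = !X   — idempotence
E2: ((Z && !Z || !X) && !Y || Z && !Z || !X) && ((Z && !Z || !X) && !Y || Y) && (!X || X)
    = ((Z && !Z || !X) && Y || (Z && !Z || !X) && !Y) && (!X || X)   — distribution
    = (Z && !Z || !X) && Y || (Z && !Z || !X) && !Y   — complement / identity
    = Z && !Z || !X   — distribution
    = !X   — complement / identity
Both reduce to !X, so they are equivalent.

Yes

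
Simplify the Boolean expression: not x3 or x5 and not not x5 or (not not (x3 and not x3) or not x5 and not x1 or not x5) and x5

not x3 or x5 and not not x5 or (not not (x3 and not x3) or not x5 and not x1 or not x5) and x5
= not x3 or x5 and x5 or (not not (x3 and not x3) or not x5 and not x1 or not x5) and x5   (double negation)
= not x3 or x5 and x5 or (not not (x3 and not x3) or not x5) and x5   (absorption)
= not x3 or x5 and x5 or (x3 and not x3 or not x5) and x5   (double negation)
= not x3 or x5 and x5 or not x5 and x5   (complement / identity)
= not x3 or x5   (distribution)

not x3 or x5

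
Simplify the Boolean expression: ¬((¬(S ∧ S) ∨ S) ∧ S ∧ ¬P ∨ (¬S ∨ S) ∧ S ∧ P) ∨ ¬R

¬((¬(S ∧ S) ∨ S) ∧ S ∧ ¬P ∨ (¬S ∨ S) ∧ S ∧ P) ∨ ¬R
= ¬((¬S ∨ S) ∧ S ∧ ¬P ∨ (¬S ∨ S) ∧ S ∧ P) ∨ ¬R   [idempotence]
= ¬((¬S ∨ S) ∧ S) ∨ ¬R   [distribution]
= ¬S ∨ ¬R   [complement / identity]

¬S ∨ ¬R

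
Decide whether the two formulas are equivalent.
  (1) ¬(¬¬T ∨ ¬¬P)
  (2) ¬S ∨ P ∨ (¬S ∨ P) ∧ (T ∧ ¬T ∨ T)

No

E1: ¬(¬¬T ∨ ¬¬P)
    = ¬T ∧ ¬P
E2: ¬S ∨ P ∨ (¬S ∨ P) ∧ (T ∧ ¬T ∨ T)
    = ¬S ∨ P ∨ (¬S ∨ P) ∧ T
    = ¬S ∨ P
These differ: at P=1, S=0, T=1, E1 = 0 but E2 = 1.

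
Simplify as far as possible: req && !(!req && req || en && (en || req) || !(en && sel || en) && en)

req && !en

req && !(!req && req || en && (en || req) || !(en && sel || en) && en)
= req && !(!req && req || en || !(en && sel || en) && en)
= req && !(!req && req || en || !en && en)
= req && !(!req && req || en)
= req && !en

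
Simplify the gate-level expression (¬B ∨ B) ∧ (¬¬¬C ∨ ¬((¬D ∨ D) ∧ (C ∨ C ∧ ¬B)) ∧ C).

(¬B ∨ B) ∧ (¬¬¬C ∨ ¬((¬D ∨ D) ∧ (C ∨ C ∧ ¬B)) ∧ C)
= (¬B ∨ B) ∧ (¬¬¬C ∨ ¬(C ∨ C ∧ ¬B) ∧ C)   [complement / identity]
= (¬B ∨ B) ∧ (¬¬¬C ∨ ¬C ∧ C)   [absorption]
= (¬B ∨ B) ∧ ¬¬¬C   [complement / identity]
= (¬B ∨ B) ∧ ¬C   [double negation]
= ¬C   [complement / identity]

¬C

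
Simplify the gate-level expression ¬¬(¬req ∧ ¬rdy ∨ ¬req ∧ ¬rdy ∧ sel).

¬¬(¬req ∧ ¬rdy ∨ ¬req ∧ ¬rdy ∧ sel)
= ¬¬(¬req ∧ ¬rdy)   (absorption)
= ¬req ∧ ¬rdy   (double negation)

¬req ∧ ¬rdy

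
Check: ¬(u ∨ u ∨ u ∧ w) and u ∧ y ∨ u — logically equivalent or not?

E1: ¬(u ∨ u ∨ u ∧ w)
    = ¬(u ∨ u ∧ w)   — idempotence
    = ¬u   — absorption
E2: u ∧ y ∨ u
    = u   — absorption
These differ: at u=0, w=0, y=0, E1 = 1 but E2 = 0.

No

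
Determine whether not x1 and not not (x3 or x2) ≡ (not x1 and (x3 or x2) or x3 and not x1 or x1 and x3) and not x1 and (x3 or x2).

Yes

E1: not x1 and not not (x3 or x2)
    = not x1 and (x3 or x2)   (double negation)
E2: (not x1 and (x3 or x2) or x3 and not x1 or x1 and x3) and not x1 and (x3 or x2)
    = (not x1 and (x3 or x2) or x3) and not x1 and (x3 or x2)   (distribution)
    = not x1 and (x3 or x2)   (absorption)
Both reduce to not x1 and (x3 or x2), so they are equivalent.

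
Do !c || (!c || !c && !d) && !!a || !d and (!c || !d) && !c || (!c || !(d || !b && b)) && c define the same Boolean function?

Yes

E1: !c || (!c || !c && !d) && !!a || !d
    = !c || !c && !!a || !d
    = !c || !c && a || !d
    = !c || !d
E2: (!c || !d) && !c || (!c || !(d || !b && b)) && c
    = (!c || !d) && !c || (!c || !d) && c
    = !c || !d
Both reduce to !c || !d, so they are equivalent.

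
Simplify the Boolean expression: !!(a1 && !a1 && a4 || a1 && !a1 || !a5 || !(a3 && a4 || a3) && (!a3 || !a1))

!a5 || !a3

!!(a1 && !a1 && a4 || a1 && !a1 || !a5 || !(a3 && a4 || a3) && (!a3 || !a1))
= !!(a1 && !a1 && a4 || a1 && !a1 || !a5 || !a3 && (!a3 || !a1))   (absorption)
= !!(a1 && !a1 || !a5 || !a3 && (!a3 || !a1))   (absorption)
= !!(!a5 || !a3 && (!a3 || !a1))   (complement / identity)
= !a5 || !a3 && (!a3 || !a1)   (double negation)
= !a5 || !a3   (absorption)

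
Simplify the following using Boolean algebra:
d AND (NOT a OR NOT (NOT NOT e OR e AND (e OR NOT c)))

d AND (NOT a OR NOT e)

d AND (NOT a OR NOT (NOT NOT e OR e AND (e OR NOT c)))
= d AND (NOT a OR NOT (NOT NOT e OR e))
= d AND (NOT a OR NOT (e OR e))
= d AND (NOT a OR NOT e)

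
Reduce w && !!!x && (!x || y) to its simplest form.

w && !!!x && (!x || y)
= w && !x && (!x || y)   (double negation)
= w && !x   (absorption)

w && !x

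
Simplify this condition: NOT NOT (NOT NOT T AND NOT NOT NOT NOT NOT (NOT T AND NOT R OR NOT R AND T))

T AND R

NOT NOT (NOT NOT T AND NOT NOT NOT NOT NOT (NOT T AND NOT R OR NOT R AND T))
= NOT NOT (NOT NOT T AND NOT NOT NOT NOT NOT NOT R)   (distribution)
= NOT NOT (NOT NOT T AND NOT NOT NOT NOT R)   (double negation)
= NOT NOT (NOT NOT T AND NOT NOT R)   (double negation)
= NOT (NOT T OR NOT R)   (De Morgan)
= T AND R   (De Morgan)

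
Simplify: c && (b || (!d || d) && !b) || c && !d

c

c && (b || (!d || d) && !b) || c && !d
= c && (b || !b) || c && !d   [complement / identity]
= c || c && !d   [complement / identity]
= c   [absorption]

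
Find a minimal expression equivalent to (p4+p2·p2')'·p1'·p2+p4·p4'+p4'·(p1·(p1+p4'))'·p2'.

(p4+p2·p2')'·p1'·p2+p4·p4'+p4'·(p1·(p1+p4'))'·p2'
= (p4+p2·p2')'·p1'·p2+p4'·(p1·(p1+p4'))'·p2'   [complement / identity]
= p4'·p1'·p2+p4'·(p1·(p1+p4'))'·p2'   [complement / identity]
= p4'·p1'·p2+p4'·p1'·p2'   [absorption]
= p4'·p1'   [distribution]

p4'·p1'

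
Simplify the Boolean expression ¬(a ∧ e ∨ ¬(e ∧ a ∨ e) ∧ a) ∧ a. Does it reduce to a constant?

False

¬(a ∧ e ∨ ¬(e ∧ a ∨ e) ∧ a) ∧ a
= ¬(a ∧ e ∨ ¬e ∧ a) ∧ a
= ¬a ∧ a
= False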